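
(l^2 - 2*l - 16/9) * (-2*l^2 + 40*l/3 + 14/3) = -2*l^4 + 52*l^3/3 - 166*l^2/9 - 892*l/27 - 224/27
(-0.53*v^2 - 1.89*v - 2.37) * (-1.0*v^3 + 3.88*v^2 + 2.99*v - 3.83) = 0.53*v^5 - 0.1664*v^4 - 6.5479*v^3 - 12.8168*v^2 + 0.152399999999999*v + 9.0771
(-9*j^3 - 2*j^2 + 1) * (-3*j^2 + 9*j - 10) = 27*j^5 - 75*j^4 + 72*j^3 + 17*j^2 + 9*j - 10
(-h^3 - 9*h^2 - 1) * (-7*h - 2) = 7*h^4 + 65*h^3 + 18*h^2 + 7*h + 2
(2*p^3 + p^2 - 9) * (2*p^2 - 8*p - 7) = 4*p^5 - 14*p^4 - 22*p^3 - 25*p^2 + 72*p + 63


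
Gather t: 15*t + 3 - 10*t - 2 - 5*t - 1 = 0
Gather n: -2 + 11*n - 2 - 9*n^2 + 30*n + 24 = -9*n^2 + 41*n + 20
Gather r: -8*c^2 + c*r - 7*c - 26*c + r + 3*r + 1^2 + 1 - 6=-8*c^2 - 33*c + r*(c + 4) - 4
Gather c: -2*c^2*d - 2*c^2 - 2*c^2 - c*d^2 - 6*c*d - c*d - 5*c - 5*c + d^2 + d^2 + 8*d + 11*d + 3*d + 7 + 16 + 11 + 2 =c^2*(-2*d - 4) + c*(-d^2 - 7*d - 10) + 2*d^2 + 22*d + 36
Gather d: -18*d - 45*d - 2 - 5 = -63*d - 7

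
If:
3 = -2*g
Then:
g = -3/2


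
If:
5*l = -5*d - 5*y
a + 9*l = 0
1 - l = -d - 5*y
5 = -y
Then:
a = 171/2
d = 29/2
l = -19/2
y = -5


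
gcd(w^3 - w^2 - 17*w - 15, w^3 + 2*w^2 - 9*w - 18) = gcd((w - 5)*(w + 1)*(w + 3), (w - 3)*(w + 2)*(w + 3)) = w + 3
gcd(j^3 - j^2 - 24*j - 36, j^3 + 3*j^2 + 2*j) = j + 2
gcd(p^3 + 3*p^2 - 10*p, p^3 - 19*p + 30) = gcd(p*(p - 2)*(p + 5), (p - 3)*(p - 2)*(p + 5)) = p^2 + 3*p - 10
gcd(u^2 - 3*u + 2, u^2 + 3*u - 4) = u - 1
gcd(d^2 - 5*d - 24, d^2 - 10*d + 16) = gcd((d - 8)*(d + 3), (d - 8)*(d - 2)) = d - 8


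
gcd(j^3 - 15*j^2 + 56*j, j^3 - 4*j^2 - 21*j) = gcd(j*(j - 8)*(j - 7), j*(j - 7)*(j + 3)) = j^2 - 7*j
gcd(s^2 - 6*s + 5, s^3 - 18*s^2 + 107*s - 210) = s - 5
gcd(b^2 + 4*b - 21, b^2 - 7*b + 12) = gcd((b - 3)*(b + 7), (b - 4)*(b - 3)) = b - 3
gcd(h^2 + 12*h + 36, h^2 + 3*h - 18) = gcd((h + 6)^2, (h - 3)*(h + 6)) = h + 6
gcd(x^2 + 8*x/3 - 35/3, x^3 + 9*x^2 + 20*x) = x + 5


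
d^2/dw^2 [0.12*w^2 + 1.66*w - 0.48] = 0.240000000000000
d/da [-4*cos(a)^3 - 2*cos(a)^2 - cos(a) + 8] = (12*cos(a)^2 + 4*cos(a) + 1)*sin(a)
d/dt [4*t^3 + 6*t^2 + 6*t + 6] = 12*t^2 + 12*t + 6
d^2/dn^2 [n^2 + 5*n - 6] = 2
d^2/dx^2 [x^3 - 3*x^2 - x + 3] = 6*x - 6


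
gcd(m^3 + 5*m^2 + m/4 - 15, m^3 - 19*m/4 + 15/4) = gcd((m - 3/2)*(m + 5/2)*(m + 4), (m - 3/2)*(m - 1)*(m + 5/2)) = m^2 + m - 15/4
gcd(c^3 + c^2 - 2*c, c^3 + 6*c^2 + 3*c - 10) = c^2 + c - 2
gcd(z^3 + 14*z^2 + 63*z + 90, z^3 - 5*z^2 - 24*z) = z + 3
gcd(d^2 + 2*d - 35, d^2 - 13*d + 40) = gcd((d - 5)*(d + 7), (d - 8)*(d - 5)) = d - 5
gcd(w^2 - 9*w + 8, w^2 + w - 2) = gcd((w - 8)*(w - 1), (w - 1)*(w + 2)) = w - 1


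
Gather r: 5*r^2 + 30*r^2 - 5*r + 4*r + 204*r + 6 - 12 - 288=35*r^2 + 203*r - 294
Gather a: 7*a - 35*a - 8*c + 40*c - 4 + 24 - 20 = -28*a + 32*c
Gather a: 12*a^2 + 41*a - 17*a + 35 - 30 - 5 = 12*a^2 + 24*a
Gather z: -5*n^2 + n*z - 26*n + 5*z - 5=-5*n^2 - 26*n + z*(n + 5) - 5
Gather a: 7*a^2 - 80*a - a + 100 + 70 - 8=7*a^2 - 81*a + 162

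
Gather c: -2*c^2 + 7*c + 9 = -2*c^2 + 7*c + 9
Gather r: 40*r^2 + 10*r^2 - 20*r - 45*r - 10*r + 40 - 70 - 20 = 50*r^2 - 75*r - 50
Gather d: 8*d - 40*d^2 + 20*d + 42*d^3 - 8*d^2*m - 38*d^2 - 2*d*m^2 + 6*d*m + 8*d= 42*d^3 + d^2*(-8*m - 78) + d*(-2*m^2 + 6*m + 36)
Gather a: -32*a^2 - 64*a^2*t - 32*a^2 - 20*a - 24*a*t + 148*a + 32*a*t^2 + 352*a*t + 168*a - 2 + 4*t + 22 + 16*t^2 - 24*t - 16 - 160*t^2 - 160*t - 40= a^2*(-64*t - 64) + a*(32*t^2 + 328*t + 296) - 144*t^2 - 180*t - 36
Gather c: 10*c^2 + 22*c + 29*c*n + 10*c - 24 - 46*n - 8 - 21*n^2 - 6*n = 10*c^2 + c*(29*n + 32) - 21*n^2 - 52*n - 32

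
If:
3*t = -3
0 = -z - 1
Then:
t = -1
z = -1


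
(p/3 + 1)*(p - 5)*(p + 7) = p^3/3 + 5*p^2/3 - 29*p/3 - 35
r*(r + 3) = r^2 + 3*r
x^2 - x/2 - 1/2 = (x - 1)*(x + 1/2)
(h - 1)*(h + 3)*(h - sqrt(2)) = h^3 - sqrt(2)*h^2 + 2*h^2 - 3*h - 2*sqrt(2)*h + 3*sqrt(2)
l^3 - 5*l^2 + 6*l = l*(l - 3)*(l - 2)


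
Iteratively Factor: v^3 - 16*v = (v + 4)*(v^2 - 4*v) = (v - 4)*(v + 4)*(v)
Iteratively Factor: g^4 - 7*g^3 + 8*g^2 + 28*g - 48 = (g - 2)*(g^3 - 5*g^2 - 2*g + 24) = (g - 3)*(g - 2)*(g^2 - 2*g - 8) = (g - 3)*(g - 2)*(g + 2)*(g - 4)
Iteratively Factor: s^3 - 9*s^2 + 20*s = (s - 5)*(s^2 - 4*s) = s*(s - 5)*(s - 4)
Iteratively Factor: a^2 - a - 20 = (a - 5)*(a + 4)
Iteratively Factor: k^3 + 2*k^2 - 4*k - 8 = (k + 2)*(k^2 - 4) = (k + 2)^2*(k - 2)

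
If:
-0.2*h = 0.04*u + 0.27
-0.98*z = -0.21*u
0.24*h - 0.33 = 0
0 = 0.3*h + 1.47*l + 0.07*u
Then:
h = 1.38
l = 0.37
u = -13.62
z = -2.92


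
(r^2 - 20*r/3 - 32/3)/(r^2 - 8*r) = (r + 4/3)/r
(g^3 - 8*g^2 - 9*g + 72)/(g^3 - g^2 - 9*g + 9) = (g - 8)/(g - 1)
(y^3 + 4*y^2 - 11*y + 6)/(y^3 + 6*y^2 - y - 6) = (y - 1)/(y + 1)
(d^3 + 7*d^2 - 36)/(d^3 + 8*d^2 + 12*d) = (d^2 + d - 6)/(d*(d + 2))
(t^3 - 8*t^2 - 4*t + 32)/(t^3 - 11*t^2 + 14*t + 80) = (t - 2)/(t - 5)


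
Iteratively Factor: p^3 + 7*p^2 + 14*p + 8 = (p + 1)*(p^2 + 6*p + 8) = (p + 1)*(p + 2)*(p + 4)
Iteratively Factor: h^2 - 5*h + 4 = (h - 4)*(h - 1)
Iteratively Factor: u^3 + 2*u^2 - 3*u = (u + 3)*(u^2 - u) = u*(u + 3)*(u - 1)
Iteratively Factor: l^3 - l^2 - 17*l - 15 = (l + 3)*(l^2 - 4*l - 5) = (l + 1)*(l + 3)*(l - 5)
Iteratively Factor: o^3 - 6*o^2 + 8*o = (o)*(o^2 - 6*o + 8) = o*(o - 4)*(o - 2)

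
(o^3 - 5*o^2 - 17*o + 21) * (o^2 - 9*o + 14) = o^5 - 14*o^4 + 42*o^3 + 104*o^2 - 427*o + 294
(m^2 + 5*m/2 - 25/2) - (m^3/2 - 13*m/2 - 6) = -m^3/2 + m^2 + 9*m - 13/2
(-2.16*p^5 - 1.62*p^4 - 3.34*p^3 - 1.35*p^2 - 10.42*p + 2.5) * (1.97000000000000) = -4.2552*p^5 - 3.1914*p^4 - 6.5798*p^3 - 2.6595*p^2 - 20.5274*p + 4.925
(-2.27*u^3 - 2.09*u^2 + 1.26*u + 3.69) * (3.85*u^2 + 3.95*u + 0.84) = -8.7395*u^5 - 17.013*u^4 - 5.3113*u^3 + 17.4279*u^2 + 15.6339*u + 3.0996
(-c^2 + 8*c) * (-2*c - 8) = 2*c^3 - 8*c^2 - 64*c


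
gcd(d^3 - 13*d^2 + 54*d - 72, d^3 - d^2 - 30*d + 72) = d^2 - 7*d + 12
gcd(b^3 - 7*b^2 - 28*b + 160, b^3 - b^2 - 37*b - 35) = b + 5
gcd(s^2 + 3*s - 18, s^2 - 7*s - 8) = 1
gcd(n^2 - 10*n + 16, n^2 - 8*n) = n - 8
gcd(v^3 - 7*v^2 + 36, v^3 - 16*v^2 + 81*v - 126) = v^2 - 9*v + 18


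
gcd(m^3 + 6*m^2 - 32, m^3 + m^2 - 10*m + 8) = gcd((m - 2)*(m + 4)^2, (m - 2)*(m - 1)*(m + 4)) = m^2 + 2*m - 8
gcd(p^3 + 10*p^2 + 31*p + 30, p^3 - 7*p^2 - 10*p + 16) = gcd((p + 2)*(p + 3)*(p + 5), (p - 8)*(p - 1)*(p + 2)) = p + 2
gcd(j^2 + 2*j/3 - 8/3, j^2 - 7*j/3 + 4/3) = j - 4/3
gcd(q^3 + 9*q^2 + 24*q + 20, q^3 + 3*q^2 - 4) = q^2 + 4*q + 4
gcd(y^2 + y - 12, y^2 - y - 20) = y + 4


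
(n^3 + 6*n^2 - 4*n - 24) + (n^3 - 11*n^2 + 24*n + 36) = 2*n^3 - 5*n^2 + 20*n + 12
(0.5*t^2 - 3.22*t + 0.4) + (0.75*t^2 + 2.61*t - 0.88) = 1.25*t^2 - 0.61*t - 0.48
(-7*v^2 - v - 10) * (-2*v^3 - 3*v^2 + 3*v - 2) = 14*v^5 + 23*v^4 + 2*v^3 + 41*v^2 - 28*v + 20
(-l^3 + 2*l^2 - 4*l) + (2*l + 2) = -l^3 + 2*l^2 - 2*l + 2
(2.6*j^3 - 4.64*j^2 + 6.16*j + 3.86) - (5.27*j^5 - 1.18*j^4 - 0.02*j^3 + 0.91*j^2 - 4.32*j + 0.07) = -5.27*j^5 + 1.18*j^4 + 2.62*j^3 - 5.55*j^2 + 10.48*j + 3.79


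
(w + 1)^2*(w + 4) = w^3 + 6*w^2 + 9*w + 4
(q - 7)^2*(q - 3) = q^3 - 17*q^2 + 91*q - 147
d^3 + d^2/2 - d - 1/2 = (d - 1)*(d + 1/2)*(d + 1)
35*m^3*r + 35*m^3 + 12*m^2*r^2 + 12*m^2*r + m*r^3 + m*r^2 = (5*m + r)*(7*m + r)*(m*r + m)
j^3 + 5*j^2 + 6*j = j*(j + 2)*(j + 3)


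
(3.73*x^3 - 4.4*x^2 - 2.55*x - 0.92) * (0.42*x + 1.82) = 1.5666*x^4 + 4.9406*x^3 - 9.079*x^2 - 5.0274*x - 1.6744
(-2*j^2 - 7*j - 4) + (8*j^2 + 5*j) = 6*j^2 - 2*j - 4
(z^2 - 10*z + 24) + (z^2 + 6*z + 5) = 2*z^2 - 4*z + 29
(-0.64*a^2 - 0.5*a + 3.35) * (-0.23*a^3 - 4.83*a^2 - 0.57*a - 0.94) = 0.1472*a^5 + 3.2062*a^4 + 2.0093*a^3 - 15.2939*a^2 - 1.4395*a - 3.149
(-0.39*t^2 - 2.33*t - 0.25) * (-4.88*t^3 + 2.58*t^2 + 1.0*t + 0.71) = 1.9032*t^5 + 10.3642*t^4 - 5.1814*t^3 - 3.2519*t^2 - 1.9043*t - 0.1775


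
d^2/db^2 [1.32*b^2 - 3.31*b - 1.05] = 2.64000000000000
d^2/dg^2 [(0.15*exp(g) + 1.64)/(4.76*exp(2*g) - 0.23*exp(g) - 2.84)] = (3.39864*exp(4*g) + 148.798076*exp(3*g) + 6.780144*exp(2*g) + 88.66948*exp(g) + 0.138592)*exp(g)/(107.850176*exp(6*g) - 15.633744*exp(5*g) - 192.28734*exp(4*g) + 18.643225*exp(3*g) + 114.72606*exp(2*g) - 5.565264*exp(g) - 22.906304)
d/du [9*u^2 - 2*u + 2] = 18*u - 2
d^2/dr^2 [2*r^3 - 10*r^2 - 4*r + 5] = 12*r - 20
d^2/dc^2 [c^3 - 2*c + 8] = 6*c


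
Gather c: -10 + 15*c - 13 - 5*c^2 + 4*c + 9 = -5*c^2 + 19*c - 14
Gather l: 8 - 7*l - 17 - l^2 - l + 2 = -l^2 - 8*l - 7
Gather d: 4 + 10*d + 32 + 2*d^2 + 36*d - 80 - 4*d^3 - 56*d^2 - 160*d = -4*d^3 - 54*d^2 - 114*d - 44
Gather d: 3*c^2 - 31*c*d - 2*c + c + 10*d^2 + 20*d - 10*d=3*c^2 - c + 10*d^2 + d*(10 - 31*c)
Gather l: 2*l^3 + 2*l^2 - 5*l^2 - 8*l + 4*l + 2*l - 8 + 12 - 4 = 2*l^3 - 3*l^2 - 2*l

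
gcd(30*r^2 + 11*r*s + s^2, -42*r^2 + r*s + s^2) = 1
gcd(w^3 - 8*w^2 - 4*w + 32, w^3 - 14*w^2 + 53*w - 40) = w - 8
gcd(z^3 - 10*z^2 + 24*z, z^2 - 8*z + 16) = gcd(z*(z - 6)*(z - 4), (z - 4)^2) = z - 4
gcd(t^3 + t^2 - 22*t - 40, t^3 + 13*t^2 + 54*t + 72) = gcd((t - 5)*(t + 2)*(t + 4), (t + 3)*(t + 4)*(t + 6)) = t + 4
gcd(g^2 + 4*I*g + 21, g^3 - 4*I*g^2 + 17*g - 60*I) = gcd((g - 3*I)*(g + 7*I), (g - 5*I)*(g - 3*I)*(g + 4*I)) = g - 3*I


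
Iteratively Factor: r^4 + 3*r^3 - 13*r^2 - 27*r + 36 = (r + 3)*(r^3 - 13*r + 12) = (r - 3)*(r + 3)*(r^2 + 3*r - 4) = (r - 3)*(r + 3)*(r + 4)*(r - 1)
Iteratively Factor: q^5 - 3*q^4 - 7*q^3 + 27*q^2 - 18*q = (q)*(q^4 - 3*q^3 - 7*q^2 + 27*q - 18) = q*(q - 2)*(q^3 - q^2 - 9*q + 9) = q*(q - 3)*(q - 2)*(q^2 + 2*q - 3) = q*(q - 3)*(q - 2)*(q + 3)*(q - 1)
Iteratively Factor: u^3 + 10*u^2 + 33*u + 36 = (u + 3)*(u^2 + 7*u + 12) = (u + 3)^2*(u + 4)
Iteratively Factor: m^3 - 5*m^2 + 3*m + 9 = (m + 1)*(m^2 - 6*m + 9) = (m - 3)*(m + 1)*(m - 3)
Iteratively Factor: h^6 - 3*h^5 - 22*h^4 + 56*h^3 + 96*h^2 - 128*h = (h)*(h^5 - 3*h^4 - 22*h^3 + 56*h^2 + 96*h - 128) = h*(h - 4)*(h^4 + h^3 - 18*h^2 - 16*h + 32) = h*(h - 4)*(h + 2)*(h^3 - h^2 - 16*h + 16) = h*(h - 4)*(h - 1)*(h + 2)*(h^2 - 16) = h*(h - 4)^2*(h - 1)*(h + 2)*(h + 4)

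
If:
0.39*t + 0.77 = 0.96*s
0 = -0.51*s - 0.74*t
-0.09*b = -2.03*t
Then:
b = -9.74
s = 0.63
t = -0.43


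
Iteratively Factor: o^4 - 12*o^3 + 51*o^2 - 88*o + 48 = (o - 3)*(o^3 - 9*o^2 + 24*o - 16) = (o - 3)*(o - 1)*(o^2 - 8*o + 16) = (o - 4)*(o - 3)*(o - 1)*(o - 4)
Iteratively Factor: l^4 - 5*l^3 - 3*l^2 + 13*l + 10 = (l - 5)*(l^3 - 3*l - 2) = (l - 5)*(l + 1)*(l^2 - l - 2) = (l - 5)*(l + 1)^2*(l - 2)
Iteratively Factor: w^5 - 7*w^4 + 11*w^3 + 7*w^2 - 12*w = (w - 1)*(w^4 - 6*w^3 + 5*w^2 + 12*w) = (w - 1)*(w + 1)*(w^3 - 7*w^2 + 12*w) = w*(w - 1)*(w + 1)*(w^2 - 7*w + 12) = w*(w - 4)*(w - 1)*(w + 1)*(w - 3)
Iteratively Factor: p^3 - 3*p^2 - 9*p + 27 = (p - 3)*(p^2 - 9) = (p - 3)^2*(p + 3)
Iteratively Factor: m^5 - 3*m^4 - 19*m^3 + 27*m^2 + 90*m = (m)*(m^4 - 3*m^3 - 19*m^2 + 27*m + 90) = m*(m + 3)*(m^3 - 6*m^2 - m + 30) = m*(m - 5)*(m + 3)*(m^2 - m - 6) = m*(m - 5)*(m + 2)*(m + 3)*(m - 3)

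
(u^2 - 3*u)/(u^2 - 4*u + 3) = u/(u - 1)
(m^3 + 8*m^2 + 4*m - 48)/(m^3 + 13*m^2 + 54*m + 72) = (m - 2)/(m + 3)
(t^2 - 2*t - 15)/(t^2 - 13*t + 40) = (t + 3)/(t - 8)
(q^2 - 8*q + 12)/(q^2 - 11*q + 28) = (q^2 - 8*q + 12)/(q^2 - 11*q + 28)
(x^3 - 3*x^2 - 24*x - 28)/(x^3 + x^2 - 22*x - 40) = (x^2 - 5*x - 14)/(x^2 - x - 20)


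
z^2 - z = z*(z - 1)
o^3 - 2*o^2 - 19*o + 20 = (o - 5)*(o - 1)*(o + 4)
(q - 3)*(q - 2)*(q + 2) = q^3 - 3*q^2 - 4*q + 12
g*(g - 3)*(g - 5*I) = g^3 - 3*g^2 - 5*I*g^2 + 15*I*g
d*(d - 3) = d^2 - 3*d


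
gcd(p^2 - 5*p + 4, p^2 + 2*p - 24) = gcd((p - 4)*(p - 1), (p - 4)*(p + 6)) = p - 4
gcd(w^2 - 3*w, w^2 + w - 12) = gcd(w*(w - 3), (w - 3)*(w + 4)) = w - 3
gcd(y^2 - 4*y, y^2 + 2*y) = y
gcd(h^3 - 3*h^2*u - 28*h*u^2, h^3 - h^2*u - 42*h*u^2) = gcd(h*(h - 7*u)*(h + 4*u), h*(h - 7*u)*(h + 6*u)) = -h^2 + 7*h*u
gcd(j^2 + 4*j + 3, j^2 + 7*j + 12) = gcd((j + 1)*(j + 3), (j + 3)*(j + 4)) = j + 3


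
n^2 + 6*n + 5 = (n + 1)*(n + 5)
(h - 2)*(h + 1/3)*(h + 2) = h^3 + h^2/3 - 4*h - 4/3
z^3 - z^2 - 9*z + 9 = (z - 3)*(z - 1)*(z + 3)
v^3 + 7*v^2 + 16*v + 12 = (v + 2)^2*(v + 3)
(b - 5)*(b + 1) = b^2 - 4*b - 5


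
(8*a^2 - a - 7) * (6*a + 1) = 48*a^3 + 2*a^2 - 43*a - 7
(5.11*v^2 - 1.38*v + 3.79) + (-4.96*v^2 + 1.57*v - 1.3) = 0.15*v^2 + 0.19*v + 2.49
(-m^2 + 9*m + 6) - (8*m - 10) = -m^2 + m + 16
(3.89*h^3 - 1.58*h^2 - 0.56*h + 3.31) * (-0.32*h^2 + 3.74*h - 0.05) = -1.2448*h^5 + 15.0542*h^4 - 5.9245*h^3 - 3.0746*h^2 + 12.4074*h - 0.1655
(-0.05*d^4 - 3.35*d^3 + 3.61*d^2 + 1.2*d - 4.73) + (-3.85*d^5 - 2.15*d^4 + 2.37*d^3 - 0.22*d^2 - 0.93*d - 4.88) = -3.85*d^5 - 2.2*d^4 - 0.98*d^3 + 3.39*d^2 + 0.27*d - 9.61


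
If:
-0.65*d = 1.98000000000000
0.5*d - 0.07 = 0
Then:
No Solution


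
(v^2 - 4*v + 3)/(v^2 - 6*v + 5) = (v - 3)/(v - 5)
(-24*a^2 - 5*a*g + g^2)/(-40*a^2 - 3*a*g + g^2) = (3*a + g)/(5*a + g)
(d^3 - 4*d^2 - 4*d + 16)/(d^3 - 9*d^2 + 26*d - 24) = (d + 2)/(d - 3)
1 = 1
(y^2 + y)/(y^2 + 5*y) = (y + 1)/(y + 5)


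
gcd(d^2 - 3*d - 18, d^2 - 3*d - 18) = d^2 - 3*d - 18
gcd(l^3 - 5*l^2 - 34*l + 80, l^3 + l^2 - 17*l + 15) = l + 5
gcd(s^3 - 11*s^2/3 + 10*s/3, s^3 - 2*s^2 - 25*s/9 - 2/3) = 1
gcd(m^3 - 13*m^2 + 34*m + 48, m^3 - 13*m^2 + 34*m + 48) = m^3 - 13*m^2 + 34*m + 48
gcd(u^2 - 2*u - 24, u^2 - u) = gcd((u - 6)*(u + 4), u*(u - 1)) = 1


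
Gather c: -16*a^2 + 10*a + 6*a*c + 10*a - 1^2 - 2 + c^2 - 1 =-16*a^2 + 6*a*c + 20*a + c^2 - 4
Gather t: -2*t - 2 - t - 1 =-3*t - 3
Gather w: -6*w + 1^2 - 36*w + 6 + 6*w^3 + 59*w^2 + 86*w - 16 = 6*w^3 + 59*w^2 + 44*w - 9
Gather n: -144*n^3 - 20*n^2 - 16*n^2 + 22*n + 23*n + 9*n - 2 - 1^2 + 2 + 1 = -144*n^3 - 36*n^2 + 54*n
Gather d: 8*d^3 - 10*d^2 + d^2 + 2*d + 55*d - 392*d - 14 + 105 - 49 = 8*d^3 - 9*d^2 - 335*d + 42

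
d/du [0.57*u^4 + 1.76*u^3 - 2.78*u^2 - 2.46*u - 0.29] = 2.28*u^3 + 5.28*u^2 - 5.56*u - 2.46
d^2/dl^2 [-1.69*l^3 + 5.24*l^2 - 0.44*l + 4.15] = 10.48 - 10.14*l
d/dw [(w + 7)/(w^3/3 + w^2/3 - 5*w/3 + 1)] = 6*(-w^2 - 12*w - 19)/(w^5 + 3*w^4 - 6*w^3 - 10*w^2 + 21*w - 9)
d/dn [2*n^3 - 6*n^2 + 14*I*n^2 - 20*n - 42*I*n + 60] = 6*n^2 + n*(-12 + 28*I) - 20 - 42*I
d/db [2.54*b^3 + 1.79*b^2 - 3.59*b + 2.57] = 7.62*b^2 + 3.58*b - 3.59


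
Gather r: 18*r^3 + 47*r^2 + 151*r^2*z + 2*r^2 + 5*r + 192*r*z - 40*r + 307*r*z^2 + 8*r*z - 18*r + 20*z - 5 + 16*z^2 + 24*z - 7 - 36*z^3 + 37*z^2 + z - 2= 18*r^3 + r^2*(151*z + 49) + r*(307*z^2 + 200*z - 53) - 36*z^3 + 53*z^2 + 45*z - 14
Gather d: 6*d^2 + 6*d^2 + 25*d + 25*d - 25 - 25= 12*d^2 + 50*d - 50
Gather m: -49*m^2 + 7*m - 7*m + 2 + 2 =4 - 49*m^2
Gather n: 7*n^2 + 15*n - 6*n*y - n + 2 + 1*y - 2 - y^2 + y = 7*n^2 + n*(14 - 6*y) - y^2 + 2*y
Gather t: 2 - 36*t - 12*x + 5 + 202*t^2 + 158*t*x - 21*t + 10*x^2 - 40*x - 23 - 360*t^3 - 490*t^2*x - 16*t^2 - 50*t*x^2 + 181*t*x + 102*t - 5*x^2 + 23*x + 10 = -360*t^3 + t^2*(186 - 490*x) + t*(-50*x^2 + 339*x + 45) + 5*x^2 - 29*x - 6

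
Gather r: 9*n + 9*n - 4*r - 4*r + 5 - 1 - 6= 18*n - 8*r - 2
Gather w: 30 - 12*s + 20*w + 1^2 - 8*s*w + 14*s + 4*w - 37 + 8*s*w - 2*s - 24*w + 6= 0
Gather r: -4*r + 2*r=-2*r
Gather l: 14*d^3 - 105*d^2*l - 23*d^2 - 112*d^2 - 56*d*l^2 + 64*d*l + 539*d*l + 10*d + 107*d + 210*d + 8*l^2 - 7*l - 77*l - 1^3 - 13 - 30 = 14*d^3 - 135*d^2 + 327*d + l^2*(8 - 56*d) + l*(-105*d^2 + 603*d - 84) - 44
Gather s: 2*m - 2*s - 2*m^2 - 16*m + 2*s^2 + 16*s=-2*m^2 - 14*m + 2*s^2 + 14*s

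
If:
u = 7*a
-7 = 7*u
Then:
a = -1/7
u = -1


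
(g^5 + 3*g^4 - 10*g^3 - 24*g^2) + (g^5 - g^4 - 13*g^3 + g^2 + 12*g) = 2*g^5 + 2*g^4 - 23*g^3 - 23*g^2 + 12*g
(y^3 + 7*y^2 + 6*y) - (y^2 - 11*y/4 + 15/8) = y^3 + 6*y^2 + 35*y/4 - 15/8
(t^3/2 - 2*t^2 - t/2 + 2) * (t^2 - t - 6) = t^5/2 - 5*t^4/2 - 3*t^3/2 + 29*t^2/2 + t - 12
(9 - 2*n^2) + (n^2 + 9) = 18 - n^2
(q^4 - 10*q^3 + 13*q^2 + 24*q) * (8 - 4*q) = -4*q^5 + 48*q^4 - 132*q^3 + 8*q^2 + 192*q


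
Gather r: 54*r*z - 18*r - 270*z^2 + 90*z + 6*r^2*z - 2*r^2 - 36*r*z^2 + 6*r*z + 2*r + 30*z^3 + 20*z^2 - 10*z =r^2*(6*z - 2) + r*(-36*z^2 + 60*z - 16) + 30*z^3 - 250*z^2 + 80*z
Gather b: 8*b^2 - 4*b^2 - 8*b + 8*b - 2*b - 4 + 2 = 4*b^2 - 2*b - 2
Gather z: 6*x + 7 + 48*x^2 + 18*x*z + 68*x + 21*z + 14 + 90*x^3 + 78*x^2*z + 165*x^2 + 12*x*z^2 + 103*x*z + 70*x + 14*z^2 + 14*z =90*x^3 + 213*x^2 + 144*x + z^2*(12*x + 14) + z*(78*x^2 + 121*x + 35) + 21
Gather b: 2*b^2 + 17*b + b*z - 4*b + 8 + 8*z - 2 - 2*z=2*b^2 + b*(z + 13) + 6*z + 6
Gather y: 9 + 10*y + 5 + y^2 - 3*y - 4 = y^2 + 7*y + 10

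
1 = 1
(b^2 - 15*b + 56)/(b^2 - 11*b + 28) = (b - 8)/(b - 4)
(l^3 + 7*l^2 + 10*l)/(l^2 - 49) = l*(l^2 + 7*l + 10)/(l^2 - 49)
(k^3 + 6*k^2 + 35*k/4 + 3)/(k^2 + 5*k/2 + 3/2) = (k^2 + 9*k/2 + 2)/(k + 1)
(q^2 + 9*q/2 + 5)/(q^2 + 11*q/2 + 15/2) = (q + 2)/(q + 3)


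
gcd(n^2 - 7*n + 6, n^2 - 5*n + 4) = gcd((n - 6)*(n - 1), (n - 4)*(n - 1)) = n - 1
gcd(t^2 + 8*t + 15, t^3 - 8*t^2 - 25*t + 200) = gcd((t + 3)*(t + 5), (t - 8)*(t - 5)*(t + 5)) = t + 5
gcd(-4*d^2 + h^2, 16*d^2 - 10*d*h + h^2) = 2*d - h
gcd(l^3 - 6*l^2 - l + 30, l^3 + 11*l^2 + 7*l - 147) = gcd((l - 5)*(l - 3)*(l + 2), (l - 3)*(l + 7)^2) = l - 3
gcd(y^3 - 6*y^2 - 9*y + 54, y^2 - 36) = y - 6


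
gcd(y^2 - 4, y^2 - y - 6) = y + 2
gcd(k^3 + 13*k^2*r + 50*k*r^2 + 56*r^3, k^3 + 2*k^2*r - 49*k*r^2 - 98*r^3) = k^2 + 9*k*r + 14*r^2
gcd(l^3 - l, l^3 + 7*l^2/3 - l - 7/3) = l^2 - 1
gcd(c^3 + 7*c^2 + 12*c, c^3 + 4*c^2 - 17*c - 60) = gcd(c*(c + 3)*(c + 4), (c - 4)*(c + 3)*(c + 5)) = c + 3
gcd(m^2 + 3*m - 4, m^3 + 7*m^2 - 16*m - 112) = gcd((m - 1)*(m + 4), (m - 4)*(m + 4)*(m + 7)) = m + 4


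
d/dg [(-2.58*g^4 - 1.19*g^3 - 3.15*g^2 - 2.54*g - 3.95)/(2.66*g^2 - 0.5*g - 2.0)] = (-13.7256*g^5 + 0.7046*g^4 + 21.83*g^3 + 15.4714*g^2 + 33.614*g + 3.105)/(7.0756*g^4 - 2.66*g^3 - 10.39*g^2 + 2.0*g + 4.0)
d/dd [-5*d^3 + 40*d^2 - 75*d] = -15*d^2 + 80*d - 75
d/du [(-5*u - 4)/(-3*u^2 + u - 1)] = (15*u^2 - 5*u - (5*u + 4)*(6*u - 1) + 5)/(3*u^2 - u + 1)^2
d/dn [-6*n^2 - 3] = -12*n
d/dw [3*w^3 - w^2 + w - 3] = 9*w^2 - 2*w + 1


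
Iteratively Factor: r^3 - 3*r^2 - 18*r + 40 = (r - 2)*(r^2 - r - 20) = (r - 5)*(r - 2)*(r + 4)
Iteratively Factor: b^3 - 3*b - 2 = (b + 1)*(b^2 - b - 2) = (b - 2)*(b + 1)*(b + 1)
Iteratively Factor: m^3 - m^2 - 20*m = (m - 5)*(m^2 + 4*m) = (m - 5)*(m + 4)*(m)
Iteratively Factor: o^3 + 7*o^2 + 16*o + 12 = (o + 3)*(o^2 + 4*o + 4) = (o + 2)*(o + 3)*(o + 2)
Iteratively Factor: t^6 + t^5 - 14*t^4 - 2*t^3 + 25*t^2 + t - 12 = (t - 3)*(t^5 + 4*t^4 - 2*t^3 - 8*t^2 + t + 4) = (t - 3)*(t + 1)*(t^4 + 3*t^3 - 5*t^2 - 3*t + 4) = (t - 3)*(t + 1)^2*(t^3 + 2*t^2 - 7*t + 4) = (t - 3)*(t + 1)^2*(t + 4)*(t^2 - 2*t + 1) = (t - 3)*(t - 1)*(t + 1)^2*(t + 4)*(t - 1)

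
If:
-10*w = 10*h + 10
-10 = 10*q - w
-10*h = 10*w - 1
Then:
No Solution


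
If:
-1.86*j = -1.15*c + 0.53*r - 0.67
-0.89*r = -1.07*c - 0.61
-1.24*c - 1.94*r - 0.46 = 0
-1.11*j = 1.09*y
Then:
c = -0.50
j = 0.03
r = 0.08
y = -0.03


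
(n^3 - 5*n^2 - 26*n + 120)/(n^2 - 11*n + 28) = (n^2 - n - 30)/(n - 7)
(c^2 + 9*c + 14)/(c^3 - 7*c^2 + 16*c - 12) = (c^2 + 9*c + 14)/(c^3 - 7*c^2 + 16*c - 12)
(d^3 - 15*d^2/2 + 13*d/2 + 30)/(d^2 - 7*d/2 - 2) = (2*d^2 - 7*d - 15)/(2*d + 1)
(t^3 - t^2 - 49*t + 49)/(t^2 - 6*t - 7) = (t^2 + 6*t - 7)/(t + 1)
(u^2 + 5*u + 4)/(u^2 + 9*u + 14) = (u^2 + 5*u + 4)/(u^2 + 9*u + 14)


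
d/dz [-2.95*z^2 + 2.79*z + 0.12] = 2.79 - 5.9*z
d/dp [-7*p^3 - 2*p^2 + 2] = p*(-21*p - 4)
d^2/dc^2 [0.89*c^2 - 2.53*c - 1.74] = 1.78000000000000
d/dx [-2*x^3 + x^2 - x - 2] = -6*x^2 + 2*x - 1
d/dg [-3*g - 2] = -3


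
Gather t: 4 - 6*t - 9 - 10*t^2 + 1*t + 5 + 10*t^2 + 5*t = 0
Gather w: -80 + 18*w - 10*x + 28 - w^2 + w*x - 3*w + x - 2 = -w^2 + w*(x + 15) - 9*x - 54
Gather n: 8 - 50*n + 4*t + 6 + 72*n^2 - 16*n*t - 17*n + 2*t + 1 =72*n^2 + n*(-16*t - 67) + 6*t + 15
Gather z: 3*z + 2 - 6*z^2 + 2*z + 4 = -6*z^2 + 5*z + 6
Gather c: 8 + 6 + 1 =15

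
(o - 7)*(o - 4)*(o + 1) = o^3 - 10*o^2 + 17*o + 28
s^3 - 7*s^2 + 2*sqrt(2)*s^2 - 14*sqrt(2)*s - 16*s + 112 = (s - 7)*(s - 2*sqrt(2))*(s + 4*sqrt(2))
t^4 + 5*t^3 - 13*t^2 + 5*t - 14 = (t - 2)*(t + 7)*(t - I)*(t + I)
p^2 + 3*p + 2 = (p + 1)*(p + 2)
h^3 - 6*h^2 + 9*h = h*(h - 3)^2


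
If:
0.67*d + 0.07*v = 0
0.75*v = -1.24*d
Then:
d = 0.00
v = 0.00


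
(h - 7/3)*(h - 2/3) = h^2 - 3*h + 14/9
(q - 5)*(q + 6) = q^2 + q - 30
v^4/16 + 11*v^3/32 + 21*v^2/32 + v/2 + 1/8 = (v/4 + 1/4)*(v/4 + 1/2)*(v + 1/2)*(v + 2)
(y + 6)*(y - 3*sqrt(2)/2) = y^2 - 3*sqrt(2)*y/2 + 6*y - 9*sqrt(2)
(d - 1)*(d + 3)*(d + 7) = d^3 + 9*d^2 + 11*d - 21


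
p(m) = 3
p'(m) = 0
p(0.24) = 3.00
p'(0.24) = 0.00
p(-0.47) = 3.00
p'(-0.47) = 0.00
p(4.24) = 3.00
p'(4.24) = 0.00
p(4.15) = 3.00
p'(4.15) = 0.00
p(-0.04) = 3.00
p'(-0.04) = 0.00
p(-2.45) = 3.00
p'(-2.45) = 0.00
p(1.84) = 3.00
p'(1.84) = 0.00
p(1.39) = 3.00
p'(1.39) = 0.00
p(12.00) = 3.00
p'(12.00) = 0.00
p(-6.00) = 3.00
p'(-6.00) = 0.00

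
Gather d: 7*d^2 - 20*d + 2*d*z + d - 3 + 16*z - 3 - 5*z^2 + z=7*d^2 + d*(2*z - 19) - 5*z^2 + 17*z - 6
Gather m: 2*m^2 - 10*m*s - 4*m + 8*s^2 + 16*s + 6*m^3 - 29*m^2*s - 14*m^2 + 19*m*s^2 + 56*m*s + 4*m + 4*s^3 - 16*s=6*m^3 + m^2*(-29*s - 12) + m*(19*s^2 + 46*s) + 4*s^3 + 8*s^2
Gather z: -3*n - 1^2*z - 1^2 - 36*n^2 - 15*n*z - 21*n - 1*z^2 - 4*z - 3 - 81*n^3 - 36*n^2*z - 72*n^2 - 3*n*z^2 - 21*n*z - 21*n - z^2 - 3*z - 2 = -81*n^3 - 108*n^2 - 45*n + z^2*(-3*n - 2) + z*(-36*n^2 - 36*n - 8) - 6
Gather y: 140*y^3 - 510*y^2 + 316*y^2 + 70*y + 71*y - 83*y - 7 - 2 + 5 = 140*y^3 - 194*y^2 + 58*y - 4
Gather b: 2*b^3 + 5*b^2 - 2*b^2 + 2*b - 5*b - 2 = 2*b^3 + 3*b^2 - 3*b - 2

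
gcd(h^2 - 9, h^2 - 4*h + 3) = h - 3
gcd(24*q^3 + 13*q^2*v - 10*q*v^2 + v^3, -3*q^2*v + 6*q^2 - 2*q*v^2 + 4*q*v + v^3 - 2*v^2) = 3*q^2 + 2*q*v - v^2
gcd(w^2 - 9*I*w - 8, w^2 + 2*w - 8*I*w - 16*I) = w - 8*I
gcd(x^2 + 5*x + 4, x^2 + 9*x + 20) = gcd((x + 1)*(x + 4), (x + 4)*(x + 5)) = x + 4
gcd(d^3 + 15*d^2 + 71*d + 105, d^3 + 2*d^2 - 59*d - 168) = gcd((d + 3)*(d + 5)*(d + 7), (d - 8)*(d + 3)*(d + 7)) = d^2 + 10*d + 21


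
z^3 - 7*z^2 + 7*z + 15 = (z - 5)*(z - 3)*(z + 1)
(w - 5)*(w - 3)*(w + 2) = w^3 - 6*w^2 - w + 30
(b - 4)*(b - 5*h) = b^2 - 5*b*h - 4*b + 20*h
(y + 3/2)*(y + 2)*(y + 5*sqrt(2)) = y^3 + 7*y^2/2 + 5*sqrt(2)*y^2 + 3*y + 35*sqrt(2)*y/2 + 15*sqrt(2)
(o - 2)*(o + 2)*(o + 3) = o^3 + 3*o^2 - 4*o - 12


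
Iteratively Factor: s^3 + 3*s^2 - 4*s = (s + 4)*(s^2 - s) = (s - 1)*(s + 4)*(s)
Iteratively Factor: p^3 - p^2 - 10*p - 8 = (p - 4)*(p^2 + 3*p + 2) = (p - 4)*(p + 1)*(p + 2)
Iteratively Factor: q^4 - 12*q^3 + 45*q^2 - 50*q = (q - 5)*(q^3 - 7*q^2 + 10*q) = (q - 5)^2*(q^2 - 2*q) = (q - 5)^2*(q - 2)*(q)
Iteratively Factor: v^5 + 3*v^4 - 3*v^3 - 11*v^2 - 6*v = (v + 3)*(v^4 - 3*v^2 - 2*v) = (v + 1)*(v + 3)*(v^3 - v^2 - 2*v) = (v - 2)*(v + 1)*(v + 3)*(v^2 + v) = v*(v - 2)*(v + 1)*(v + 3)*(v + 1)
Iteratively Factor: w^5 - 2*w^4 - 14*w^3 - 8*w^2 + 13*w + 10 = (w + 2)*(w^4 - 4*w^3 - 6*w^2 + 4*w + 5) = (w + 1)*(w + 2)*(w^3 - 5*w^2 - w + 5) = (w - 1)*(w + 1)*(w + 2)*(w^2 - 4*w - 5) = (w - 5)*(w - 1)*(w + 1)*(w + 2)*(w + 1)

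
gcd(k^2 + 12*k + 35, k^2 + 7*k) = k + 7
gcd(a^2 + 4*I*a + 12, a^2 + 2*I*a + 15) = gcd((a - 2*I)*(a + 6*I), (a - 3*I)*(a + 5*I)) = 1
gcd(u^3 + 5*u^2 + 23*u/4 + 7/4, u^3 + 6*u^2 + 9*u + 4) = u + 1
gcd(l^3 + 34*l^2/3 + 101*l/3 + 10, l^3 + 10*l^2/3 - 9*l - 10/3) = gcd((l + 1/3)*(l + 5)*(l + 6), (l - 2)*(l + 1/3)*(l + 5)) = l^2 + 16*l/3 + 5/3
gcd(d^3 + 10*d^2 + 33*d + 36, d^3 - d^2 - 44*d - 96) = d^2 + 7*d + 12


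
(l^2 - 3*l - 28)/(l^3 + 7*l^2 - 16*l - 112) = (l - 7)/(l^2 + 3*l - 28)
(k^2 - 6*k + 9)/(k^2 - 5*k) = (k^2 - 6*k + 9)/(k*(k - 5))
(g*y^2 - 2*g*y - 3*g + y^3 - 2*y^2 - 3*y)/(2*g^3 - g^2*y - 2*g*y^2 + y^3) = (y^2 - 2*y - 3)/(2*g^2 - 3*g*y + y^2)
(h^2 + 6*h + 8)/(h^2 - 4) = (h + 4)/(h - 2)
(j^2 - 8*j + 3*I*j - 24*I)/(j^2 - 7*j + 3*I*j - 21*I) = (j - 8)/(j - 7)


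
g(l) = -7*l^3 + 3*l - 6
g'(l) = 3 - 21*l^2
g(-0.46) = -6.70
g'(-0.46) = -1.44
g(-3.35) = 247.12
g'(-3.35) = -232.67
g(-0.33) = -6.74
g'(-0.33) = 0.71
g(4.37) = -577.06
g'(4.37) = -398.03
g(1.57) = -28.38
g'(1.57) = -48.76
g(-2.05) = 48.16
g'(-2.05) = -85.25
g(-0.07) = -6.21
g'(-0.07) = 2.90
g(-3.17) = 207.48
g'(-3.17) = -208.03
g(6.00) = -1500.00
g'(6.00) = -753.00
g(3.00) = -186.00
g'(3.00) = -186.00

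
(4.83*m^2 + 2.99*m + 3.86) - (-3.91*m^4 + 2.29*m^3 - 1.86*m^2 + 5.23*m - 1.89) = 3.91*m^4 - 2.29*m^3 + 6.69*m^2 - 2.24*m + 5.75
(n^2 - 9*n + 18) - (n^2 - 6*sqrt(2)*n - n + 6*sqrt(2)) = -8*n + 6*sqrt(2)*n - 6*sqrt(2) + 18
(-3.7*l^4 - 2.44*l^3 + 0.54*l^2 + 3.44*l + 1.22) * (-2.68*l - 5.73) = 9.916*l^5 + 27.7402*l^4 + 12.534*l^3 - 12.3134*l^2 - 22.9808*l - 6.9906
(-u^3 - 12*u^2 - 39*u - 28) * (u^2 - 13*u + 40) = -u^5 + u^4 + 77*u^3 - u^2 - 1196*u - 1120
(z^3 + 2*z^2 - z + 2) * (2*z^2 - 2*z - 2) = 2*z^5 + 2*z^4 - 8*z^3 + 2*z^2 - 2*z - 4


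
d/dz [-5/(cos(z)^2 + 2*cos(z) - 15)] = -10*(cos(z) + 1)*sin(z)/(cos(z)^2 + 2*cos(z) - 15)^2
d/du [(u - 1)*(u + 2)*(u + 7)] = 3*u^2 + 16*u + 5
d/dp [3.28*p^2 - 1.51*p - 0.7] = 6.56*p - 1.51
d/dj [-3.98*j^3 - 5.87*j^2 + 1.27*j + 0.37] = -11.94*j^2 - 11.74*j + 1.27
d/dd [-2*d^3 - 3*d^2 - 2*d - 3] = -6*d^2 - 6*d - 2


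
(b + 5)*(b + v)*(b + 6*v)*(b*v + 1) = b^4*v + 7*b^3*v^2 + 5*b^3*v + b^3 + 6*b^2*v^3 + 35*b^2*v^2 + 7*b^2*v + 5*b^2 + 30*b*v^3 + 6*b*v^2 + 35*b*v + 30*v^2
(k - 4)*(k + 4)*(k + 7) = k^3 + 7*k^2 - 16*k - 112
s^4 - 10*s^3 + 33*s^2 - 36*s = s*(s - 4)*(s - 3)^2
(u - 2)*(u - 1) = u^2 - 3*u + 2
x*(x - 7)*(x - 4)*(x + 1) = x^4 - 10*x^3 + 17*x^2 + 28*x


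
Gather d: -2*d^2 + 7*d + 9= -2*d^2 + 7*d + 9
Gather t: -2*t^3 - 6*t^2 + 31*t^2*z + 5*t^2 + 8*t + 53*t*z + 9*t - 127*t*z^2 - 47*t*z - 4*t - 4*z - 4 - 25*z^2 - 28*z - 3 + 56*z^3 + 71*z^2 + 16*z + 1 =-2*t^3 + t^2*(31*z - 1) + t*(-127*z^2 + 6*z + 13) + 56*z^3 + 46*z^2 - 16*z - 6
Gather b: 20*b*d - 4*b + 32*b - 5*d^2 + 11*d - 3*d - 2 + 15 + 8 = b*(20*d + 28) - 5*d^2 + 8*d + 21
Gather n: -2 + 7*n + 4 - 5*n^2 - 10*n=-5*n^2 - 3*n + 2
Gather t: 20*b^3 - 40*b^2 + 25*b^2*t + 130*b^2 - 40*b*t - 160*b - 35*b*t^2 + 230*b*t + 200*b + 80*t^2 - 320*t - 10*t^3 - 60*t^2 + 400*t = 20*b^3 + 90*b^2 + 40*b - 10*t^3 + t^2*(20 - 35*b) + t*(25*b^2 + 190*b + 80)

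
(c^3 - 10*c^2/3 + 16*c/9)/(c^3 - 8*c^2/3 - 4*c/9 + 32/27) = 3*c/(3*c + 2)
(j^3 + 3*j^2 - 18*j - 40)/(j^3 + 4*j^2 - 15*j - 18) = (j^3 + 3*j^2 - 18*j - 40)/(j^3 + 4*j^2 - 15*j - 18)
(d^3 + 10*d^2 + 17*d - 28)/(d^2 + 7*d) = d + 3 - 4/d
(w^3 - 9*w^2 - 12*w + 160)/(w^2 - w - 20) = w - 8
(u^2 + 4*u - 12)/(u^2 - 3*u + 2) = (u + 6)/(u - 1)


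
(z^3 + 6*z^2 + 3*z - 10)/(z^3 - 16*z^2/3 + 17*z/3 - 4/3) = 3*(z^2 + 7*z + 10)/(3*z^2 - 13*z + 4)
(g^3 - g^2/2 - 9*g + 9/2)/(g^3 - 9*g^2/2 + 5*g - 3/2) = (g + 3)/(g - 1)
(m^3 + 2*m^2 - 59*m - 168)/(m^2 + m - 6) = (m^2 - m - 56)/(m - 2)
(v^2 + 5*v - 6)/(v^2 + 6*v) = (v - 1)/v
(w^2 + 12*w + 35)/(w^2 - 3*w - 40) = (w + 7)/(w - 8)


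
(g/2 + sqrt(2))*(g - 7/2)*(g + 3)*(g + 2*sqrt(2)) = g^4/2 - g^3/4 + 2*sqrt(2)*g^3 - sqrt(2)*g^2 - 5*g^2/4 - 21*sqrt(2)*g - 2*g - 42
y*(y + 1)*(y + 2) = y^3 + 3*y^2 + 2*y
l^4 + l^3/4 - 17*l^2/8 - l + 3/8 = (l - 3/2)*(l - 1/4)*(l + 1)^2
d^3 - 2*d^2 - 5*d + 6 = (d - 3)*(d - 1)*(d + 2)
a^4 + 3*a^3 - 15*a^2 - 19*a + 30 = (a - 3)*(a - 1)*(a + 2)*(a + 5)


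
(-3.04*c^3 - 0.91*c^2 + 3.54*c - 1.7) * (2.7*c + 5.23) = -8.208*c^4 - 18.3562*c^3 + 4.7987*c^2 + 13.9242*c - 8.891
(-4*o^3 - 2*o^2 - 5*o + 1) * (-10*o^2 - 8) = 40*o^5 + 20*o^4 + 82*o^3 + 6*o^2 + 40*o - 8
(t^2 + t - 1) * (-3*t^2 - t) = -3*t^4 - 4*t^3 + 2*t^2 + t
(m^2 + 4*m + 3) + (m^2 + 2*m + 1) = 2*m^2 + 6*m + 4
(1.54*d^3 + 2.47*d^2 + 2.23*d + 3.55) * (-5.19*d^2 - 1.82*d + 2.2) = -7.9926*d^5 - 15.6221*d^4 - 12.6811*d^3 - 17.0491*d^2 - 1.555*d + 7.81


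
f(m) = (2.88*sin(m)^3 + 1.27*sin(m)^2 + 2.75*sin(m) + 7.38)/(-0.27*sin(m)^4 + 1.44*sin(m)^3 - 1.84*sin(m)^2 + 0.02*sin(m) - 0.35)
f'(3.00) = -13.73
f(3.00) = -20.54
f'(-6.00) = 17.72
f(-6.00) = -18.13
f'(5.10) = -1.91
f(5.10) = -1.11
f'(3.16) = 13.01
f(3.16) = -20.88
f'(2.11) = 1.47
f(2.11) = -13.52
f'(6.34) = 2.27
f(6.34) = -21.27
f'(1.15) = -1.95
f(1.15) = -13.73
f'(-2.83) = 34.84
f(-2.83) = -11.47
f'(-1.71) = 0.58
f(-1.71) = -0.81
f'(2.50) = -5.25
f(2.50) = -13.97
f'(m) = (8.64*sin(m)^2*cos(m) + 2.54*sin(m)*cos(m) + 2.75*cos(m))/(-0.27*sin(m)^4 + 1.44*sin(m)^3 - 1.84*sin(m)^2 + 0.02*sin(m) - 0.35) + (1.08*sin(m)^3*cos(m) - 4.32*sin(m)^2*cos(m) + 3.68*sin(m)*cos(m) - 0.02*cos(m))*(2.88*sin(m)^3 + 1.27*sin(m)^2 + 2.75*sin(m) + 7.38)/(-0.27*sin(m)^4 + 1.44*sin(m)^3 - 1.84*sin(m)^2 + 0.02*sin(m) - 0.35)^2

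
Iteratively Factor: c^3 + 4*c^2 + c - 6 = (c + 3)*(c^2 + c - 2) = (c - 1)*(c + 3)*(c + 2)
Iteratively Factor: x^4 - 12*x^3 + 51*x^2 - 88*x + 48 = (x - 4)*(x^3 - 8*x^2 + 19*x - 12) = (x - 4)*(x - 3)*(x^2 - 5*x + 4) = (x - 4)^2*(x - 3)*(x - 1)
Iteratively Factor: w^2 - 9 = (w - 3)*(w + 3)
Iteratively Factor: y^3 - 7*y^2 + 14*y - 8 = (y - 2)*(y^2 - 5*y + 4) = (y - 4)*(y - 2)*(y - 1)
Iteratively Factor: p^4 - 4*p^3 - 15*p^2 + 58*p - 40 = (p - 2)*(p^3 - 2*p^2 - 19*p + 20) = (p - 2)*(p - 1)*(p^2 - p - 20) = (p - 2)*(p - 1)*(p + 4)*(p - 5)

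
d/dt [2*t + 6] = 2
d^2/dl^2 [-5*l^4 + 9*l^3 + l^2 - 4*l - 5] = -60*l^2 + 54*l + 2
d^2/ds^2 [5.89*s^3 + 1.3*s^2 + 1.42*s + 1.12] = 35.34*s + 2.6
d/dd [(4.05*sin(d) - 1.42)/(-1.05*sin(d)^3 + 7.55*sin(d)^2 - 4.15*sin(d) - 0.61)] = (8.505*sin(d)^3 - 35.0505*sin(d)^2 + 21.442*sin(d) - 8.3635)*cos(d)/(1.1025*sin(d)^6 - 15.855*sin(d)^5 + 65.7175*sin(d)^4 - 61.384*sin(d)^3 + 8.0115*sin(d)^2 + 5.063*sin(d) + 0.3721)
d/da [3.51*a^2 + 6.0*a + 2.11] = 7.02*a + 6.0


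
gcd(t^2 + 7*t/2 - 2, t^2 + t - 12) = t + 4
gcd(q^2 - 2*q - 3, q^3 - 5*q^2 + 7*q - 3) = q - 3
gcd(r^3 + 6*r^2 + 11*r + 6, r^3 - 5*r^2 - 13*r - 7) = r + 1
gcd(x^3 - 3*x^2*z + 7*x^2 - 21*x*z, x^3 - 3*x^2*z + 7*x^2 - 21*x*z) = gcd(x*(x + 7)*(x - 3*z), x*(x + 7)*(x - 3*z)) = x^3 - 3*x^2*z + 7*x^2 - 21*x*z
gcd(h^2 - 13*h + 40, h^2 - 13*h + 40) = h^2 - 13*h + 40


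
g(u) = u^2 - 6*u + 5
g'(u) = 2*u - 6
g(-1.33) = 14.75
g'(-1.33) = -8.66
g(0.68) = 1.38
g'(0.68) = -4.64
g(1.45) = -1.60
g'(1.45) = -3.10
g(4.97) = -0.12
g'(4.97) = 3.94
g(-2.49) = 26.14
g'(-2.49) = -10.98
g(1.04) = -0.16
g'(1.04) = -3.92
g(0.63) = 1.62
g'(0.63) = -4.74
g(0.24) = 3.62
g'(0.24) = -5.52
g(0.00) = 5.00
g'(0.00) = -6.00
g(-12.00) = 221.00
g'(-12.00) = -30.00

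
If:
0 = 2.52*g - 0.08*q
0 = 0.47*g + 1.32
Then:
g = -2.81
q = -88.47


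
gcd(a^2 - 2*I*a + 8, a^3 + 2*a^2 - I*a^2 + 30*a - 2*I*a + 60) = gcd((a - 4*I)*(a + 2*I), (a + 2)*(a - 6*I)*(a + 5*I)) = 1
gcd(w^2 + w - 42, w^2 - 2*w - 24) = w - 6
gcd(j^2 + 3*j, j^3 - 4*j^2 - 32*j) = j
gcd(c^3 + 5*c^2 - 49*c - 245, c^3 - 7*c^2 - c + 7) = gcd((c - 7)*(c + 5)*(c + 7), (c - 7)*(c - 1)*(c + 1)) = c - 7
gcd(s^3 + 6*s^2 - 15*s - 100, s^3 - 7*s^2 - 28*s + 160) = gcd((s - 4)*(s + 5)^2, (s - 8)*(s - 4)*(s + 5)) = s^2 + s - 20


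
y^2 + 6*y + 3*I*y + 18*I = (y + 6)*(y + 3*I)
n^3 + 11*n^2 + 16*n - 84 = (n - 2)*(n + 6)*(n + 7)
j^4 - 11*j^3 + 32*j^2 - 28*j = j*(j - 7)*(j - 2)^2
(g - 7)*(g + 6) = g^2 - g - 42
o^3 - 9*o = o*(o - 3)*(o + 3)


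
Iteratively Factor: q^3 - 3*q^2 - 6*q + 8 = (q - 4)*(q^2 + q - 2) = (q - 4)*(q + 2)*(q - 1)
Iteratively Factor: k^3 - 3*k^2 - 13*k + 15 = (k - 1)*(k^2 - 2*k - 15) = (k - 1)*(k + 3)*(k - 5)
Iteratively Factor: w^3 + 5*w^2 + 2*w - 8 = (w + 2)*(w^2 + 3*w - 4) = (w - 1)*(w + 2)*(w + 4)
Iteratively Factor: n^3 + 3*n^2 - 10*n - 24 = (n + 4)*(n^2 - n - 6) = (n + 2)*(n + 4)*(n - 3)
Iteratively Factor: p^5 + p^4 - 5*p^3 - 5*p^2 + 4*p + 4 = (p - 2)*(p^4 + 3*p^3 + p^2 - 3*p - 2) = (p - 2)*(p + 2)*(p^3 + p^2 - p - 1) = (p - 2)*(p + 1)*(p + 2)*(p^2 - 1) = (p - 2)*(p - 1)*(p + 1)*(p + 2)*(p + 1)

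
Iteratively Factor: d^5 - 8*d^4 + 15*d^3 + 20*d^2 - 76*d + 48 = (d - 1)*(d^4 - 7*d^3 + 8*d^2 + 28*d - 48) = (d - 1)*(d + 2)*(d^3 - 9*d^2 + 26*d - 24) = (d - 3)*(d - 1)*(d + 2)*(d^2 - 6*d + 8) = (d - 4)*(d - 3)*(d - 1)*(d + 2)*(d - 2)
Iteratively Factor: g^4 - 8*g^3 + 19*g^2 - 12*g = (g - 3)*(g^3 - 5*g^2 + 4*g) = g*(g - 3)*(g^2 - 5*g + 4) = g*(g - 3)*(g - 1)*(g - 4)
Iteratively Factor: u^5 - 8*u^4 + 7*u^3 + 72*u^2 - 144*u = (u - 4)*(u^4 - 4*u^3 - 9*u^2 + 36*u) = (u - 4)*(u - 3)*(u^3 - u^2 - 12*u) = u*(u - 4)*(u - 3)*(u^2 - u - 12) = u*(u - 4)*(u - 3)*(u + 3)*(u - 4)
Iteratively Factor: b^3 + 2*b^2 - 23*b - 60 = (b - 5)*(b^2 + 7*b + 12) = (b - 5)*(b + 4)*(b + 3)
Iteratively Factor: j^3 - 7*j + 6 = (j - 1)*(j^2 + j - 6) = (j - 2)*(j - 1)*(j + 3)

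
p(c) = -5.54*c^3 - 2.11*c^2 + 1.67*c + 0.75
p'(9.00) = -1382.53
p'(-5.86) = -544.32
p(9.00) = -4193.79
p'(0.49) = -4.39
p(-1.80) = 23.22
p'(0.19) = 0.27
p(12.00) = -9856.17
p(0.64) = -0.50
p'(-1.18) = -16.49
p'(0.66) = -8.35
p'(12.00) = -2442.25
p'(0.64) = -7.84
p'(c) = -16.62*c^2 - 4.22*c + 1.67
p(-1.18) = 4.94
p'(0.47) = -3.98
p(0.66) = -0.66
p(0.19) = 0.95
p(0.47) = 0.49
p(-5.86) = 1033.32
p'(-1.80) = -44.58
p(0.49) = 0.41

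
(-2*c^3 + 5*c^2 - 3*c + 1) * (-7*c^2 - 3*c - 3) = 14*c^5 - 29*c^4 + 12*c^3 - 13*c^2 + 6*c - 3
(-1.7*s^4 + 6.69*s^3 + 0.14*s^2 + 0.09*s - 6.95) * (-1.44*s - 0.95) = 2.448*s^5 - 8.0186*s^4 - 6.5571*s^3 - 0.2626*s^2 + 9.9225*s + 6.6025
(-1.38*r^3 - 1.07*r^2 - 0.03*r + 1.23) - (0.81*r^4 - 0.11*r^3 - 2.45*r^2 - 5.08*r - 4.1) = -0.81*r^4 - 1.27*r^3 + 1.38*r^2 + 5.05*r + 5.33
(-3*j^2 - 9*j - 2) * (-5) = 15*j^2 + 45*j + 10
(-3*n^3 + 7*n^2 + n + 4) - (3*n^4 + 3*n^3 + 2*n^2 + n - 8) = -3*n^4 - 6*n^3 + 5*n^2 + 12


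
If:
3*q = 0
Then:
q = 0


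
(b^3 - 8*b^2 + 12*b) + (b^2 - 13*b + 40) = b^3 - 7*b^2 - b + 40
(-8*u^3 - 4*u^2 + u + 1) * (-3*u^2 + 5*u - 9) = 24*u^5 - 28*u^4 + 49*u^3 + 38*u^2 - 4*u - 9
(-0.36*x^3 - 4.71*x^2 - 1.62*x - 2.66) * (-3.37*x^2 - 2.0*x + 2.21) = 1.2132*x^5 + 16.5927*x^4 + 14.0838*x^3 + 1.7951*x^2 + 1.7398*x - 5.8786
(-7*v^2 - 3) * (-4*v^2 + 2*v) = 28*v^4 - 14*v^3 + 12*v^2 - 6*v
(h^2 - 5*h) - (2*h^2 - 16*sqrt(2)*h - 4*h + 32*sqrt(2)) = -h^2 - h + 16*sqrt(2)*h - 32*sqrt(2)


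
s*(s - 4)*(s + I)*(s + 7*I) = s^4 - 4*s^3 + 8*I*s^3 - 7*s^2 - 32*I*s^2 + 28*s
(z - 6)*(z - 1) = z^2 - 7*z + 6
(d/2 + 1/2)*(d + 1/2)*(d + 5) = d^3/2 + 13*d^2/4 + 4*d + 5/4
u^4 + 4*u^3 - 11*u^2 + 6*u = u*(u - 1)^2*(u + 6)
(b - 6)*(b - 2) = b^2 - 8*b + 12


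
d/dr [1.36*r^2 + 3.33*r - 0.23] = 2.72*r + 3.33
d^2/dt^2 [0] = 0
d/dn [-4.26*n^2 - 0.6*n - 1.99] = -8.52*n - 0.6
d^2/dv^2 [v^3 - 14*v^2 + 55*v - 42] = 6*v - 28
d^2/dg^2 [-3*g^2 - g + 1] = -6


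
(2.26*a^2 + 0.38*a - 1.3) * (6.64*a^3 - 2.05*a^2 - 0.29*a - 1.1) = 15.0064*a^5 - 2.1098*a^4 - 10.0664*a^3 + 0.0688000000000003*a^2 - 0.041*a + 1.43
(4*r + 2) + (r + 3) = 5*r + 5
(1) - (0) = 1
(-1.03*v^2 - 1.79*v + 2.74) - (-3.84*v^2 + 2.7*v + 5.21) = 2.81*v^2 - 4.49*v - 2.47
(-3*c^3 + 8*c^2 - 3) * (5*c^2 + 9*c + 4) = -15*c^5 + 13*c^4 + 60*c^3 + 17*c^2 - 27*c - 12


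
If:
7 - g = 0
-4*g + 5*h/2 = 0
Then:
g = 7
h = 56/5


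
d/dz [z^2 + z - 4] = 2*z + 1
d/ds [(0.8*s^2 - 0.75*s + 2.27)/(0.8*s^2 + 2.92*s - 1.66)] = (2.936*s^2 - 6.288*s - 5.3834)/(0.64*s^4 + 4.672*s^3 + 5.8704*s^2 - 9.6944*s + 2.7556)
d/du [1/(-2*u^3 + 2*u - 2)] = (3*u^2 - 1)/(2*(u^3 - u + 1)^2)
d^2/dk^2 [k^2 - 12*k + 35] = 2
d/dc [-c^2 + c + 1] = 1 - 2*c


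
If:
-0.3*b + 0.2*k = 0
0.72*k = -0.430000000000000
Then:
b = -0.40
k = -0.60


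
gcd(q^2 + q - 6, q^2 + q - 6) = q^2 + q - 6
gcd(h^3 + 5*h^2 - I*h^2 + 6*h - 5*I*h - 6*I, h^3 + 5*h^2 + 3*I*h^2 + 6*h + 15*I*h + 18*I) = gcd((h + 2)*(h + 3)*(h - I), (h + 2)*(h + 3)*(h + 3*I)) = h^2 + 5*h + 6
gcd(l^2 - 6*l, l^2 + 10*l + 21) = 1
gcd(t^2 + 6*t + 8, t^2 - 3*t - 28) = t + 4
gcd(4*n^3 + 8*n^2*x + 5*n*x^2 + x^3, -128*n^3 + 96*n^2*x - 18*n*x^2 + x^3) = 1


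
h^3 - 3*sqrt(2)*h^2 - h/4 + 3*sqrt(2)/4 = (h - 1/2)*(h + 1/2)*(h - 3*sqrt(2))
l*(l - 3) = l^2 - 3*l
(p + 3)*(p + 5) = p^2 + 8*p + 15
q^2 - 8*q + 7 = (q - 7)*(q - 1)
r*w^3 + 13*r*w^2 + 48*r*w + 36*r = (w + 6)^2*(r*w + r)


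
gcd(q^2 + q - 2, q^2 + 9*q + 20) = 1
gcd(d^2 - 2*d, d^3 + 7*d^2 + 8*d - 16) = 1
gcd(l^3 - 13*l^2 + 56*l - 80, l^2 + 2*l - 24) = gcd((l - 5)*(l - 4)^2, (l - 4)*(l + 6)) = l - 4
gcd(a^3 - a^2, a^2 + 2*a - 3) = a - 1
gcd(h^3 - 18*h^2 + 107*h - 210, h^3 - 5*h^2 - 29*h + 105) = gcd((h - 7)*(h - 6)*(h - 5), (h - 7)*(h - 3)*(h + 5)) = h - 7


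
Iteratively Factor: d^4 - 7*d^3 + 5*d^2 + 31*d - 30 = (d + 2)*(d^3 - 9*d^2 + 23*d - 15) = (d - 3)*(d + 2)*(d^2 - 6*d + 5) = (d - 5)*(d - 3)*(d + 2)*(d - 1)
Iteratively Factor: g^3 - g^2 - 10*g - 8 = (g + 1)*(g^2 - 2*g - 8) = (g + 1)*(g + 2)*(g - 4)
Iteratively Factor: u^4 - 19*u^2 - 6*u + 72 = (u - 4)*(u^3 + 4*u^2 - 3*u - 18) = (u - 4)*(u - 2)*(u^2 + 6*u + 9) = (u - 4)*(u - 2)*(u + 3)*(u + 3)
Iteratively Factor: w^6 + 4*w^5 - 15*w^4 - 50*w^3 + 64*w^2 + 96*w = (w + 4)*(w^5 - 15*w^3 + 10*w^2 + 24*w) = (w - 3)*(w + 4)*(w^4 + 3*w^3 - 6*w^2 - 8*w) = (w - 3)*(w - 2)*(w + 4)*(w^3 + 5*w^2 + 4*w) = w*(w - 3)*(w - 2)*(w + 4)*(w^2 + 5*w + 4) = w*(w - 3)*(w - 2)*(w + 1)*(w + 4)*(w + 4)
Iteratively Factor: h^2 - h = (h)*(h - 1)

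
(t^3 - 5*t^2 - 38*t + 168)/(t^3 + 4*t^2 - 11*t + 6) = (t^2 - 11*t + 28)/(t^2 - 2*t + 1)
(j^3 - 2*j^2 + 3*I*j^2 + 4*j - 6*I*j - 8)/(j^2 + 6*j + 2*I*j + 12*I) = (j^3 + j^2*(-2 + 3*I) + j*(4 - 6*I) - 8)/(j^2 + j*(6 + 2*I) + 12*I)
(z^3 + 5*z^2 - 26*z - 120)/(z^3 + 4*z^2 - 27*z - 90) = (z + 4)/(z + 3)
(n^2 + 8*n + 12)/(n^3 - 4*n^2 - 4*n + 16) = (n + 6)/(n^2 - 6*n + 8)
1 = 1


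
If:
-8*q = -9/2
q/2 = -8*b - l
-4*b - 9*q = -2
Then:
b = -49/64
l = 187/32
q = 9/16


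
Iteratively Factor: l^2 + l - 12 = (l + 4)*(l - 3)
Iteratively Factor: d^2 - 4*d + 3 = (d - 1)*(d - 3)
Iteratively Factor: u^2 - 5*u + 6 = (u - 2)*(u - 3)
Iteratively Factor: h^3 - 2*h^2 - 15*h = (h + 3)*(h^2 - 5*h) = (h - 5)*(h + 3)*(h)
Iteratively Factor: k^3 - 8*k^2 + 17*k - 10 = (k - 5)*(k^2 - 3*k + 2) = (k - 5)*(k - 1)*(k - 2)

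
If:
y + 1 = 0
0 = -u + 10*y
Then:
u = -10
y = -1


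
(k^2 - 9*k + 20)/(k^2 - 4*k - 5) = (k - 4)/(k + 1)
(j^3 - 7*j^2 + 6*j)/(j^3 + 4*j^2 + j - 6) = j*(j - 6)/(j^2 + 5*j + 6)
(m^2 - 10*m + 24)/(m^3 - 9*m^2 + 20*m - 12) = (m - 4)/(m^2 - 3*m + 2)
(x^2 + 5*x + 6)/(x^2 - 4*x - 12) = (x + 3)/(x - 6)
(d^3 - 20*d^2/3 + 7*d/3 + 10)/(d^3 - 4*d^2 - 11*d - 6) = (d - 5/3)/(d + 1)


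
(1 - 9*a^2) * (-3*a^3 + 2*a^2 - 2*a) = 27*a^5 - 18*a^4 + 15*a^3 + 2*a^2 - 2*a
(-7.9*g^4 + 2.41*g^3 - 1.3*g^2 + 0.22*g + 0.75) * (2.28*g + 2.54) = -18.012*g^5 - 14.5712*g^4 + 3.1574*g^3 - 2.8004*g^2 + 2.2688*g + 1.905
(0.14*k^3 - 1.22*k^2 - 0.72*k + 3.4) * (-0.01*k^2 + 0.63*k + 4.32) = -0.0014*k^5 + 0.1004*k^4 - 0.1566*k^3 - 5.758*k^2 - 0.9684*k + 14.688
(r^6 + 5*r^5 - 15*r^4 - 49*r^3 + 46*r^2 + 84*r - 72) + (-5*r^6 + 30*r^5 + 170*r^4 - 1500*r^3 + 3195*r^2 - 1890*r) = -4*r^6 + 35*r^5 + 155*r^4 - 1549*r^3 + 3241*r^2 - 1806*r - 72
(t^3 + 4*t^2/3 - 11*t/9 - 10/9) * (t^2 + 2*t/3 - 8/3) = t^5 + 2*t^4 - 3*t^3 - 148*t^2/27 + 68*t/27 + 80/27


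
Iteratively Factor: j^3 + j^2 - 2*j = (j + 2)*(j^2 - j) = (j - 1)*(j + 2)*(j)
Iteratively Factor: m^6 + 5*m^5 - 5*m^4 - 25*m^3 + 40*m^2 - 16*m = (m)*(m^5 + 5*m^4 - 5*m^3 - 25*m^2 + 40*m - 16) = m*(m - 1)*(m^4 + 6*m^3 + m^2 - 24*m + 16) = m*(m - 1)^2*(m^3 + 7*m^2 + 8*m - 16) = m*(m - 1)^2*(m + 4)*(m^2 + 3*m - 4) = m*(m - 1)^2*(m + 4)^2*(m - 1)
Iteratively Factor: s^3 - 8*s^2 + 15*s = (s)*(s^2 - 8*s + 15) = s*(s - 3)*(s - 5)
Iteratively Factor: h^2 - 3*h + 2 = (h - 1)*(h - 2)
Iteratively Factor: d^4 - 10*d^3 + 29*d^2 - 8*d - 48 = (d - 4)*(d^3 - 6*d^2 + 5*d + 12) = (d - 4)*(d - 3)*(d^2 - 3*d - 4) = (d - 4)^2*(d - 3)*(d + 1)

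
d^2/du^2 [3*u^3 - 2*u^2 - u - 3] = 18*u - 4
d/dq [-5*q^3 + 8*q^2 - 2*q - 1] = -15*q^2 + 16*q - 2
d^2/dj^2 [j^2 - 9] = 2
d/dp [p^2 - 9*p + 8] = 2*p - 9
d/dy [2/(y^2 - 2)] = -4*y/(y^2 - 2)^2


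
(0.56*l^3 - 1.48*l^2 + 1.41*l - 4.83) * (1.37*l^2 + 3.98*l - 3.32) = 0.7672*l^5 + 0.2012*l^4 - 5.8179*l^3 + 3.9083*l^2 - 23.9046*l + 16.0356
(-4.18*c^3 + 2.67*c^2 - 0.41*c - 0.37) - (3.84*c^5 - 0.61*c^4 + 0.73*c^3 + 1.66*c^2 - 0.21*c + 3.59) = -3.84*c^5 + 0.61*c^4 - 4.91*c^3 + 1.01*c^2 - 0.2*c - 3.96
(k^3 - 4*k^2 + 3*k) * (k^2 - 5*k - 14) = k^5 - 9*k^4 + 9*k^3 + 41*k^2 - 42*k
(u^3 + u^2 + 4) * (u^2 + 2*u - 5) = u^5 + 3*u^4 - 3*u^3 - u^2 + 8*u - 20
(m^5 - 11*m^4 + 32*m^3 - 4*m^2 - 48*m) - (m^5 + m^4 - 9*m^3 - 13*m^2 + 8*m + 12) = -12*m^4 + 41*m^3 + 9*m^2 - 56*m - 12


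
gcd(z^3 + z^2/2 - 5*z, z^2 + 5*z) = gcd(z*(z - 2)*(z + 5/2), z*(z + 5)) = z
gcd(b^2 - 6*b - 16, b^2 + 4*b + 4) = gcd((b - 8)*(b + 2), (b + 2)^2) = b + 2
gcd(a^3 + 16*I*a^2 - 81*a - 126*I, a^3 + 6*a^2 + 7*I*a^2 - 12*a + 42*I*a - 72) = a + 3*I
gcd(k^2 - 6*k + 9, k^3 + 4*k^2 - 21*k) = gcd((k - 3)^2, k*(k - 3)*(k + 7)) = k - 3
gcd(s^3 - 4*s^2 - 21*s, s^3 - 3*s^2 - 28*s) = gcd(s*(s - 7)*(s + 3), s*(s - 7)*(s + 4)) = s^2 - 7*s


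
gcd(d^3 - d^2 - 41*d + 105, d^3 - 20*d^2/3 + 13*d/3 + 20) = d^2 - 8*d + 15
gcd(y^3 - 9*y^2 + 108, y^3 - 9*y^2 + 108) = y^3 - 9*y^2 + 108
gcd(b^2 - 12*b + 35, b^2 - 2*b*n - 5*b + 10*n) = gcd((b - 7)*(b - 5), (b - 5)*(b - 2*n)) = b - 5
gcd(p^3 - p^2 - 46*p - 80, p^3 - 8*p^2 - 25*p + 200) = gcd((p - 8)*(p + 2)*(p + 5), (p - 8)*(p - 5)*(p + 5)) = p^2 - 3*p - 40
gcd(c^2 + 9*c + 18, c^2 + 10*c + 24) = c + 6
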